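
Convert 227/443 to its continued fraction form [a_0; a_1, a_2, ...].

[0; 1, 1, 19, 1, 1, 1, 3]

Run the Euclidean algorithm on 227 and 443; the successive quotients are the partial quotients a_0, a_1, ... (each step inverts the fractional part left over by the previous one):
  227 = 0*443 + 227, so a_0 = 0.
  443 = 1*227 + 216, so a_1 = 1.
  227 = 1*216 + 11, so a_2 = 1.
  216 = 19*11 + 7, so a_3 = 19.
  11 = 1*7 + 4, so a_4 = 1.
  7 = 1*4 + 3, so a_5 = 1.
  4 = 1*3 + 1, so a_6 = 1.
  3 = 3*1 + 0, so a_7 = 3.
The remainder reaches 0 after 8 divisions, so the expansion has 8 partial quotients, read off in order.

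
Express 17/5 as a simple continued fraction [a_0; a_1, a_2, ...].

Run the Euclidean algorithm on 17 and 5; the successive quotients are the partial quotients a_0, a_1, ... (each step inverts the fractional part left over by the previous one):
  17 = 3*5 + 2, so a_0 = 3.
  5 = 2*2 + 1, so a_1 = 2.
  2 = 2*1 + 0, so a_2 = 2.
The remainder reaches 0 after 3 divisions, so the expansion has 3 partial quotients, read off in order.

[3; 2, 2]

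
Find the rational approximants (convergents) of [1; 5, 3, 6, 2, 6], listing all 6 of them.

1/1, 6/5, 19/16, 120/101, 259/218, 1674/1409

Using the convergent recurrence p_i = a_i*p_{i-1} + p_{i-2}, q_i = a_i*q_{i-1} + q_{i-2} with p_{-2}=0, p_{-1}=1, q_{-2}=1, q_{-1}=0:
  i=0: a_0=1, p_0 = 1*1 + 0 = 1, q_0 = 1*0 + 1 = 1.
  i=1: a_1=5, p_1 = 5*1 + 1 = 6, q_1 = 5*1 + 0 = 5.
  i=2: a_2=3, p_2 = 3*6 + 1 = 19, q_2 = 3*5 + 1 = 16.
  i=3: a_3=6, p_3 = 6*19 + 6 = 120, q_3 = 6*16 + 5 = 101.
  i=4: a_4=2, p_4 = 2*120 + 19 = 259, q_4 = 2*101 + 16 = 218.
  i=5: a_5=6, p_5 = 6*259 + 120 = 1674, q_5 = 6*218 + 101 = 1409.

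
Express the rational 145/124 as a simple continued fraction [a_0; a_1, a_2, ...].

[1; 5, 1, 9, 2]

Run the Euclidean algorithm on 145 and 124; the successive quotients are the partial quotients a_0, a_1, ... (each step inverts the fractional part left over by the previous one):
  145 = 1*124 + 21, so a_0 = 1.
  124 = 5*21 + 19, so a_1 = 5.
  21 = 1*19 + 2, so a_2 = 1.
  19 = 9*2 + 1, so a_3 = 9.
  2 = 2*1 + 0, so a_4 = 2.
The remainder reaches 0 after 5 divisions, so the expansion has 5 partial quotients, read off in order.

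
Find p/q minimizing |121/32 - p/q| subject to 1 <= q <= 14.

Expand x = 121/32 as a continued fraction with the Euclidean algorithm:
  121 = 3*32 + 25, so a_0 = 3.
  32 = 1*25 + 7, so a_1 = 1.
  25 = 3*7 + 4, so a_2 = 3.
  7 = 1*4 + 3, so a_3 = 1.
  4 = 1*3 + 1, so a_4 = 1.
  3 = 3*1 + 0, so a_5 = 3.
so x = [3; 1, 3, 1, 1, 3].
Convergents (p_i = a_i*p_{i-1} + p_{i-2}, q_i = a_i*q_{i-1} + q_{i-2} with p_{-2}=0, p_{-1}=1, q_{-2}=1, q_{-1}=0), until the denominator exceeds 14:
  i=0: a_0=3, p_0 = 3*1 + 0 = 3, q_0 = 3*0 + 1 = 1.
  i=1: a_1=1, p_1 = 1*3 + 1 = 4, q_1 = 1*1 + 0 = 1.
  i=2: a_2=3, p_2 = 3*4 + 3 = 15, q_2 = 3*1 + 1 = 4.
  i=3: a_3=1, p_3 = 1*15 + 4 = 19, q_3 = 1*4 + 1 = 5.
  i=4: a_4=1, p_4 = 1*19 + 15 = 34, q_4 = 1*5 + 4 = 9.
  i=5: a_5=3, p_5 = 3*34 + 19 = 121, q_5 = 3*9 + 5 = 32.
q_5 = 32 > 14, so the last convergent with denominator <= 14 is p_4/q_4 = 34/9.
The closest fraction with denominator <= 14 is either p_4/q_4 or the intermediate fraction (k*p_4 + p_3)/(k*q_4 + q_3) with the largest k >= 1 whose denominator stays <= 14; these approach x as k grows, and every other convergent or intermediate fraction in range is farther away.
Largest k: floor((14 - q_3)/q_4) = floor((14 - 5)/9) = 1.
That gives (1*34 + 19)/(1*9 + 5) = 53/14.
Compare the errors: |x - 34/9| = |121*9 - 34*32|/(32*9) = 1/288, and |x - 53/14| = |121*14 - 53*32|/(32*14) = 2/448.
Cross-multiplying, 1*448 = 448 < 576 = 2*288, so 1/288 is smaller: the convergent 34/9 is closer to x than 53/14.

34/9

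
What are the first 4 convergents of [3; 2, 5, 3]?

3/1, 7/2, 38/11, 121/35

Using the convergent recurrence p_i = a_i*p_{i-1} + p_{i-2}, q_i = a_i*q_{i-1} + q_{i-2} with p_{-2}=0, p_{-1}=1, q_{-2}=1, q_{-1}=0:
  i=0: a_0=3, p_0 = 3*1 + 0 = 3, q_0 = 3*0 + 1 = 1.
  i=1: a_1=2, p_1 = 2*3 + 1 = 7, q_1 = 2*1 + 0 = 2.
  i=2: a_2=5, p_2 = 5*7 + 3 = 38, q_2 = 5*2 + 1 = 11.
  i=3: a_3=3, p_3 = 3*38 + 7 = 121, q_3 = 3*11 + 2 = 35.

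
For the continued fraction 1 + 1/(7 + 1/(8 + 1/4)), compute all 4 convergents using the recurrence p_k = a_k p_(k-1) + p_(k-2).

1/1, 8/7, 65/57, 268/235

Using the convergent recurrence p_i = a_i*p_{i-1} + p_{i-2}, q_i = a_i*q_{i-1} + q_{i-2} with p_{-2}=0, p_{-1}=1, q_{-2}=1, q_{-1}=0:
  i=0: a_0=1, p_0 = 1*1 + 0 = 1, q_0 = 1*0 + 1 = 1.
  i=1: a_1=7, p_1 = 7*1 + 1 = 8, q_1 = 7*1 + 0 = 7.
  i=2: a_2=8, p_2 = 8*8 + 1 = 65, q_2 = 8*7 + 1 = 57.
  i=3: a_3=4, p_3 = 4*65 + 8 = 268, q_3 = 4*57 + 7 = 235.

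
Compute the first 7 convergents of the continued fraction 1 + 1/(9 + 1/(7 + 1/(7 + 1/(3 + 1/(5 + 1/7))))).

1/1, 10/9, 71/64, 507/457, 1592/1435, 8467/7632, 60861/54859

Using the convergent recurrence p_i = a_i*p_{i-1} + p_{i-2}, q_i = a_i*q_{i-1} + q_{i-2} with p_{-2}=0, p_{-1}=1, q_{-2}=1, q_{-1}=0:
  i=0: a_0=1, p_0 = 1*1 + 0 = 1, q_0 = 1*0 + 1 = 1.
  i=1: a_1=9, p_1 = 9*1 + 1 = 10, q_1 = 9*1 + 0 = 9.
  i=2: a_2=7, p_2 = 7*10 + 1 = 71, q_2 = 7*9 + 1 = 64.
  i=3: a_3=7, p_3 = 7*71 + 10 = 507, q_3 = 7*64 + 9 = 457.
  i=4: a_4=3, p_4 = 3*507 + 71 = 1592, q_4 = 3*457 + 64 = 1435.
  i=5: a_5=5, p_5 = 5*1592 + 507 = 8467, q_5 = 5*1435 + 457 = 7632.
  i=6: a_6=7, p_6 = 7*8467 + 1592 = 60861, q_6 = 7*7632 + 1435 = 54859.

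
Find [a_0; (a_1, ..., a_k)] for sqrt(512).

[22; (1, 1, 1, 2, 6, 11, 6, 2, 1, 1, 1, 44)]

Write x_i = (sqrt(512) + m_i)/d_i with (m_0, d_0) = (0, 1). a_0 = floor(sqrt(512)) = 22, since 22^2 = 484 <= 512 < 529 = 23^2.
Iterate m_{i+1} = d_i*a_i - m_i, d_{i+1} = (512 - m_{i+1}^2)/d_i, a_{i+1} = floor((a_0 + m_{i+1})/d_{i+1}):
  m_1 = 1*22 - 0 = 22, d_1 = (512 - 22^2)/1 = 28/1 = 28, a_1 = floor((22 + 22)/28) = 1.
  m_2 = 28*1 - 22 = 6, d_2 = (512 - 6^2)/28 = 476/28 = 17, a_2 = floor((22 + 6)/17) = 1.
  m_3 = 17*1 - 6 = 11, d_3 = (512 - 11^2)/17 = 391/17 = 23, a_3 = floor((22 + 11)/23) = 1.
  m_4 = 23*1 - 11 = 12, d_4 = (512 - 12^2)/23 = 368/23 = 16, a_4 = floor((22 + 12)/16) = 2.
  m_5 = 16*2 - 12 = 20, d_5 = (512 - 20^2)/16 = 112/16 = 7, a_5 = floor((22 + 20)/7) = 6.
  m_6 = 7*6 - 20 = 22, d_6 = (512 - 22^2)/7 = 28/7 = 4, a_6 = floor((22 + 22)/4) = 11.
  m_7 = 4*11 - 22 = 22, d_7 = (512 - 22^2)/4 = 28/4 = 7, a_7 = floor((22 + 22)/7) = 6.
  m_8 = 7*6 - 22 = 20, d_8 = (512 - 20^2)/7 = 112/7 = 16, a_8 = floor((22 + 20)/16) = 2.
  m_9 = 16*2 - 20 = 12, d_9 = (512 - 12^2)/16 = 368/16 = 23, a_9 = floor((22 + 12)/23) = 1.
  m_10 = 23*1 - 12 = 11, d_10 = (512 - 11^2)/23 = 391/23 = 17, a_10 = floor((22 + 11)/17) = 1.
  m_11 = 17*1 - 11 = 6, d_11 = (512 - 6^2)/17 = 476/17 = 28, a_11 = floor((22 + 6)/28) = 1.
  m_12 = 28*1 - 6 = 22, d_12 = (512 - 22^2)/28 = 28/28 = 1, a_12 = floor((22 + 22)/1) = 44.
  m_13 = 1*44 - 22 = 22, d_13 = (512 - 22^2)/1 = 28/1 = 28: (m_13, d_13) = (m_1, d_1) = (22, 28), so from here the quotients repeat a_1, ..., a_12; the period length is 12.
Hence the expansion of sqrt(512) is a_0 = 22 followed by the repeating block 1, 1, 1, 2, 6, 11, 6, 2, 1, 1, 1, 44 (period 12).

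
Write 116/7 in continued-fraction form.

[16; 1, 1, 3]

Run the Euclidean algorithm on 116 and 7; the successive quotients are the partial quotients a_0, a_1, ... (each step inverts the fractional part left over by the previous one):
  116 = 16*7 + 4, so a_0 = 16.
  7 = 1*4 + 3, so a_1 = 1.
  4 = 1*3 + 1, so a_2 = 1.
  3 = 3*1 + 0, so a_3 = 3.
The remainder reaches 0 after 4 divisions, so the expansion has 4 partial quotients, read off in order.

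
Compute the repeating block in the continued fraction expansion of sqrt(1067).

[32; (1, 1, 1, 64)]

Write x_i = (sqrt(1067) + m_i)/d_i with (m_0, d_0) = (0, 1). a_0 = floor(sqrt(1067)) = 32, since 32^2 = 1024 <= 1067 < 1089 = 33^2.
Iterate m_{i+1} = d_i*a_i - m_i, d_{i+1} = (1067 - m_{i+1}^2)/d_i, a_{i+1} = floor((a_0 + m_{i+1})/d_{i+1}):
  m_1 = 1*32 - 0 = 32, d_1 = (1067 - 32^2)/1 = 43/1 = 43, a_1 = floor((32 + 32)/43) = 1.
  m_2 = 43*1 - 32 = 11, d_2 = (1067 - 11^2)/43 = 946/43 = 22, a_2 = floor((32 + 11)/22) = 1.
  m_3 = 22*1 - 11 = 11, d_3 = (1067 - 11^2)/22 = 946/22 = 43, a_3 = floor((32 + 11)/43) = 1.
  m_4 = 43*1 - 11 = 32, d_4 = (1067 - 32^2)/43 = 43/43 = 1, a_4 = floor((32 + 32)/1) = 64.
  m_5 = 1*64 - 32 = 32, d_5 = (1067 - 32^2)/1 = 43/1 = 43: (m_5, d_5) = (m_1, d_1) = (32, 43), so from here the quotients repeat a_1, ..., a_4; the period length is 4.
Hence the expansion of sqrt(1067) is a_0 = 32 followed by the repeating block 1, 1, 1, 64 (period 4).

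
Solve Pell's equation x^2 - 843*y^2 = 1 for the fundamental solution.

(x, y) = (842, 29)

First expand sqrt(843) as a continued fraction. With x_i = (sqrt(843) + m_i)/d_i and (m_0, d_0) = (0, 1): a_0 = floor(sqrt(843)) = 29, since 29^2 = 841 <= 843 < 900 = 30^2.
Iterate m_{i+1} = d_i*a_i - m_i, d_{i+1} = (843 - m_{i+1}^2)/d_i, a_{i+1} = floor((a_0 + m_{i+1})/d_{i+1}):
  m_1 = 1*29 - 0 = 29, d_1 = (843 - 29^2)/1 = 2/1 = 2, a_1 = floor((29 + 29)/2) = 29.
  m_2 = 2*29 - 29 = 29, d_2 = (843 - 29^2)/2 = 2/2 = 1, a_2 = floor((29 + 29)/1) = 58.
  m_3 = 1*58 - 29 = 29, d_3 = (843 - 29^2)/1 = 2/1 = 2: (m_3, d_3) = (m_1, d_1) = (29, 2), so from here the quotients repeat a_1, a_2; the period length is 2.
So sqrt(843) = [29; (29, 58)] with period length k = 2.
k is even, so the fundamental solution of x^2 - 843y^2 = 1 is (p_{k-1}, q_{k-1}) = (p_1, q_1); compute convergents through index 1.
Convergents (p_i = a_i*p_{i-1} + p_{i-2}, q_i = a_i*q_{i-1} + q_{i-2} with p_{-2}=0, p_{-1}=1, q_{-2}=1, q_{-1}=0):
  i=0: a_0=29, p_0 = 29*1 + 0 = 29, q_0 = 29*0 + 1 = 1.
  i=1: a_1=29, p_1 = 29*29 + 1 = 842, q_1 = 29*1 + 0 = 29.
Check: 842^2 - 843*29^2 = 708964 - 708963 = 1, so (x, y) = (842, 29) solves the equation, and by the theorem it is the least positive solution.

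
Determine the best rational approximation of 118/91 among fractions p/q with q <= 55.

35/27

Expand x = 118/91 as a continued fraction with the Euclidean algorithm:
  118 = 1*91 + 27, so a_0 = 1.
  91 = 3*27 + 10, so a_1 = 3.
  27 = 2*10 + 7, so a_2 = 2.
  10 = 1*7 + 3, so a_3 = 1.
  7 = 2*3 + 1, so a_4 = 2.
  3 = 3*1 + 0, so a_5 = 3.
so x = [1; 3, 2, 1, 2, 3].
Convergents (p_i = a_i*p_{i-1} + p_{i-2}, q_i = a_i*q_{i-1} + q_{i-2} with p_{-2}=0, p_{-1}=1, q_{-2}=1, q_{-1}=0), until the denominator exceeds 55:
  i=0: a_0=1, p_0 = 1*1 + 0 = 1, q_0 = 1*0 + 1 = 1.
  i=1: a_1=3, p_1 = 3*1 + 1 = 4, q_1 = 3*1 + 0 = 3.
  i=2: a_2=2, p_2 = 2*4 + 1 = 9, q_2 = 2*3 + 1 = 7.
  i=3: a_3=1, p_3 = 1*9 + 4 = 13, q_3 = 1*7 + 3 = 10.
  i=4: a_4=2, p_4 = 2*13 + 9 = 35, q_4 = 2*10 + 7 = 27.
  i=5: a_5=3, p_5 = 3*35 + 13 = 118, q_5 = 3*27 + 10 = 91.
q_5 = 91 > 55, so the last convergent with denominator <= 55 is p_4/q_4 = 35/27.
The closest fraction with denominator <= 55 is either p_4/q_4 or the intermediate fraction (k*p_4 + p_3)/(k*q_4 + q_3) with the largest k >= 1 whose denominator stays <= 55; these approach x as k grows, and every other convergent or intermediate fraction in range is farther away.
Largest k: floor((55 - q_3)/q_4) = floor((55 - 10)/27) = 1.
That gives (1*35 + 13)/(1*27 + 10) = 48/37.
Compare the errors: |x - 35/27| = |118*27 - 35*91|/(91*27) = 1/2457, and |x - 48/37| = |118*37 - 48*91|/(91*37) = 2/3367.
Cross-multiplying, 1*3367 = 3367 < 4914 = 2*2457, so 1/2457 is smaller: the convergent 35/27 is closer to x than 48/37.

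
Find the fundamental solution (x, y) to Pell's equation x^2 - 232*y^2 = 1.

First expand sqrt(232) as a continued fraction. With x_i = (sqrt(232) + m_i)/d_i and (m_0, d_0) = (0, 1): a_0 = floor(sqrt(232)) = 15, since 15^2 = 225 <= 232 < 256 = 16^2.
Iterate m_{i+1} = d_i*a_i - m_i, d_{i+1} = (232 - m_{i+1}^2)/d_i, a_{i+1} = floor((a_0 + m_{i+1})/d_{i+1}):
  m_1 = 1*15 - 0 = 15, d_1 = (232 - 15^2)/1 = 7/1 = 7, a_1 = floor((15 + 15)/7) = 4.
  m_2 = 7*4 - 15 = 13, d_2 = (232 - 13^2)/7 = 63/7 = 9, a_2 = floor((15 + 13)/9) = 3.
  m_3 = 9*3 - 13 = 14, d_3 = (232 - 14^2)/9 = 36/9 = 4, a_3 = floor((15 + 14)/4) = 7.
  m_4 = 4*7 - 14 = 14, d_4 = (232 - 14^2)/4 = 36/4 = 9, a_4 = floor((15 + 14)/9) = 3.
  m_5 = 9*3 - 14 = 13, d_5 = (232 - 13^2)/9 = 63/9 = 7, a_5 = floor((15 + 13)/7) = 4.
  m_6 = 7*4 - 13 = 15, d_6 = (232 - 15^2)/7 = 7/7 = 1, a_6 = floor((15 + 15)/1) = 30.
  m_7 = 1*30 - 15 = 15, d_7 = (232 - 15^2)/1 = 7/1 = 7: (m_7, d_7) = (m_1, d_1) = (15, 7), so from here the quotients repeat a_1, ..., a_6; the period length is 6.
So sqrt(232) = [15; (4, 3, 7, 3, 4, 30)] with period length k = 6.
k is even, so the fundamental solution of x^2 - 232y^2 = 1 is (p_{k-1}, q_{k-1}) = (p_5, q_5); compute convergents through index 5.
Convergents (p_i = a_i*p_{i-1} + p_{i-2}, q_i = a_i*q_{i-1} + q_{i-2} with p_{-2}=0, p_{-1}=1, q_{-2}=1, q_{-1}=0):
  i=0: a_0=15, p_0 = 15*1 + 0 = 15, q_0 = 15*0 + 1 = 1.
  i=1: a_1=4, p_1 = 4*15 + 1 = 61, q_1 = 4*1 + 0 = 4.
  i=2: a_2=3, p_2 = 3*61 + 15 = 198, q_2 = 3*4 + 1 = 13.
  i=3: a_3=7, p_3 = 7*198 + 61 = 1447, q_3 = 7*13 + 4 = 95.
  i=4: a_4=3, p_4 = 3*1447 + 198 = 4539, q_4 = 3*95 + 13 = 298.
  i=5: a_5=4, p_5 = 4*4539 + 1447 = 19603, q_5 = 4*298 + 95 = 1287.
Check: 19603^2 - 232*1287^2 = 384277609 - 384277608 = 1, so (x, y) = (19603, 1287) solves the equation, and by the theorem it is the least positive solution.

(x, y) = (19603, 1287)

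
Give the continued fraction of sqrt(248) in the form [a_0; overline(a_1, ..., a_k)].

Write x_i = (sqrt(248) + m_i)/d_i with (m_0, d_0) = (0, 1). a_0 = floor(sqrt(248)) = 15, since 15^2 = 225 <= 248 < 256 = 16^2.
Iterate m_{i+1} = d_i*a_i - m_i, d_{i+1} = (248 - m_{i+1}^2)/d_i, a_{i+1} = floor((a_0 + m_{i+1})/d_{i+1}):
  m_1 = 1*15 - 0 = 15, d_1 = (248 - 15^2)/1 = 23/1 = 23, a_1 = floor((15 + 15)/23) = 1.
  m_2 = 23*1 - 15 = 8, d_2 = (248 - 8^2)/23 = 184/23 = 8, a_2 = floor((15 + 8)/8) = 2.
  m_3 = 8*2 - 8 = 8, d_3 = (248 - 8^2)/8 = 184/8 = 23, a_3 = floor((15 + 8)/23) = 1.
  m_4 = 23*1 - 8 = 15, d_4 = (248 - 15^2)/23 = 23/23 = 1, a_4 = floor((15 + 15)/1) = 30.
  m_5 = 1*30 - 15 = 15, d_5 = (248 - 15^2)/1 = 23/1 = 23: (m_5, d_5) = (m_1, d_1) = (15, 23), so from here the quotients repeat a_1, ..., a_4; the period length is 4.
Hence the expansion of sqrt(248) is a_0 = 15 followed by the repeating block 1, 2, 1, 30 (period 4).

[15; overline(1, 2, 1, 30)]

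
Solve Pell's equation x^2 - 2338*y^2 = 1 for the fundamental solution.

First expand sqrt(2338) as a continued fraction. With x_i = (sqrt(2338) + m_i)/d_i and (m_0, d_0) = (0, 1): a_0 = floor(sqrt(2338)) = 48, since 48^2 = 2304 <= 2338 < 2401 = 49^2.
Iterate m_{i+1} = d_i*a_i - m_i, d_{i+1} = (2338 - m_{i+1}^2)/d_i, a_{i+1} = floor((a_0 + m_{i+1})/d_{i+1}):
  m_1 = 1*48 - 0 = 48, d_1 = (2338 - 48^2)/1 = 34/1 = 34, a_1 = floor((48 + 48)/34) = 2.
  m_2 = 34*2 - 48 = 20, d_2 = (2338 - 20^2)/34 = 1938/34 = 57, a_2 = floor((48 + 20)/57) = 1.
  m_3 = 57*1 - 20 = 37, d_3 = (2338 - 37^2)/57 = 969/57 = 17, a_3 = floor((48 + 37)/17) = 5.
  m_4 = 17*5 - 37 = 48, d_4 = (2338 - 48^2)/17 = 34/17 = 2, a_4 = floor((48 + 48)/2) = 48.
  m_5 = 2*48 - 48 = 48, d_5 = (2338 - 48^2)/2 = 34/2 = 17, a_5 = floor((48 + 48)/17) = 5.
  m_6 = 17*5 - 48 = 37, d_6 = (2338 - 37^2)/17 = 969/17 = 57, a_6 = floor((48 + 37)/57) = 1.
  m_7 = 57*1 - 37 = 20, d_7 = (2338 - 20^2)/57 = 1938/57 = 34, a_7 = floor((48 + 20)/34) = 2.
  m_8 = 34*2 - 20 = 48, d_8 = (2338 - 48^2)/34 = 34/34 = 1, a_8 = floor((48 + 48)/1) = 96.
  m_9 = 1*96 - 48 = 48, d_9 = (2338 - 48^2)/1 = 34/1 = 34: (m_9, d_9) = (m_1, d_1) = (48, 34), so from here the quotients repeat a_1, ..., a_8; the period length is 8.
So sqrt(2338) = [48; (2, 1, 5, 48, 5, 1, 2, 96)] with period length k = 8.
k is even, so the fundamental solution of x^2 - 2338y^2 = 1 is (p_{k-1}, q_{k-1}) = (p_7, q_7); compute convergents through index 7.
Convergents (p_i = a_i*p_{i-1} + p_{i-2}, q_i = a_i*q_{i-1} + q_{i-2} with p_{-2}=0, p_{-1}=1, q_{-2}=1, q_{-1}=0):
  i=0: a_0=48, p_0 = 48*1 + 0 = 48, q_0 = 48*0 + 1 = 1.
  i=1: a_1=2, p_1 = 2*48 + 1 = 97, q_1 = 2*1 + 0 = 2.
  i=2: a_2=1, p_2 = 1*97 + 48 = 145, q_2 = 1*2 + 1 = 3.
  i=3: a_3=5, p_3 = 5*145 + 97 = 822, q_3 = 5*3 + 2 = 17.
  i=4: a_4=48, p_4 = 48*822 + 145 = 39601, q_4 = 48*17 + 3 = 819.
  i=5: a_5=5, p_5 = 5*39601 + 822 = 198827, q_5 = 5*819 + 17 = 4112.
  i=6: a_6=1, p_6 = 1*198827 + 39601 = 238428, q_6 = 1*4112 + 819 = 4931.
  i=7: a_7=2, p_7 = 2*238428 + 198827 = 675683, q_7 = 2*4931 + 4112 = 13974.
Check: 675683^2 - 2338*13974^2 = 456547516489 - 456547516488 = 1, so (x, y) = (675683, 13974) solves the equation, and by the theorem it is the least positive solution.

(x, y) = (675683, 13974)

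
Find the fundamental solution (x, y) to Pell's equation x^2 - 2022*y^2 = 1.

(x, y) = (1349, 30)

First expand sqrt(2022) as a continued fraction. With x_i = (sqrt(2022) + m_i)/d_i and (m_0, d_0) = (0, 1): a_0 = floor(sqrt(2022)) = 44, since 44^2 = 1936 <= 2022 < 2025 = 45^2.
Iterate m_{i+1} = d_i*a_i - m_i, d_{i+1} = (2022 - m_{i+1}^2)/d_i, a_{i+1} = floor((a_0 + m_{i+1})/d_{i+1}):
  m_1 = 1*44 - 0 = 44, d_1 = (2022 - 44^2)/1 = 86/1 = 86, a_1 = floor((44 + 44)/86) = 1.
  m_2 = 86*1 - 44 = 42, d_2 = (2022 - 42^2)/86 = 258/86 = 3, a_2 = floor((44 + 42)/3) = 28.
  m_3 = 3*28 - 42 = 42, d_3 = (2022 - 42^2)/3 = 258/3 = 86, a_3 = floor((44 + 42)/86) = 1.
  m_4 = 86*1 - 42 = 44, d_4 = (2022 - 44^2)/86 = 86/86 = 1, a_4 = floor((44 + 44)/1) = 88.
  m_5 = 1*88 - 44 = 44, d_5 = (2022 - 44^2)/1 = 86/1 = 86: (m_5, d_5) = (m_1, d_1) = (44, 86), so from here the quotients repeat a_1, ..., a_4; the period length is 4.
So sqrt(2022) = [44; (1, 28, 1, 88)] with period length k = 4.
k is even, so the fundamental solution of x^2 - 2022y^2 = 1 is (p_{k-1}, q_{k-1}) = (p_3, q_3); compute convergents through index 3.
Convergents (p_i = a_i*p_{i-1} + p_{i-2}, q_i = a_i*q_{i-1} + q_{i-2} with p_{-2}=0, p_{-1}=1, q_{-2}=1, q_{-1}=0):
  i=0: a_0=44, p_0 = 44*1 + 0 = 44, q_0 = 44*0 + 1 = 1.
  i=1: a_1=1, p_1 = 1*44 + 1 = 45, q_1 = 1*1 + 0 = 1.
  i=2: a_2=28, p_2 = 28*45 + 44 = 1304, q_2 = 28*1 + 1 = 29.
  i=3: a_3=1, p_3 = 1*1304 + 45 = 1349, q_3 = 1*29 + 1 = 30.
Check: 1349^2 - 2022*30^2 = 1819801 - 1819800 = 1, so (x, y) = (1349, 30) solves the equation, and by the theorem it is the least positive solution.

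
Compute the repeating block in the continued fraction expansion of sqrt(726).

[26; (1, 16, 1, 52)]

Write x_i = (sqrt(726) + m_i)/d_i with (m_0, d_0) = (0, 1). a_0 = floor(sqrt(726)) = 26, since 26^2 = 676 <= 726 < 729 = 27^2.
Iterate m_{i+1} = d_i*a_i - m_i, d_{i+1} = (726 - m_{i+1}^2)/d_i, a_{i+1} = floor((a_0 + m_{i+1})/d_{i+1}):
  m_1 = 1*26 - 0 = 26, d_1 = (726 - 26^2)/1 = 50/1 = 50, a_1 = floor((26 + 26)/50) = 1.
  m_2 = 50*1 - 26 = 24, d_2 = (726 - 24^2)/50 = 150/50 = 3, a_2 = floor((26 + 24)/3) = 16.
  m_3 = 3*16 - 24 = 24, d_3 = (726 - 24^2)/3 = 150/3 = 50, a_3 = floor((26 + 24)/50) = 1.
  m_4 = 50*1 - 24 = 26, d_4 = (726 - 26^2)/50 = 50/50 = 1, a_4 = floor((26 + 26)/1) = 52.
  m_5 = 1*52 - 26 = 26, d_5 = (726 - 26^2)/1 = 50/1 = 50: (m_5, d_5) = (m_1, d_1) = (26, 50), so from here the quotients repeat a_1, ..., a_4; the period length is 4.
Hence the expansion of sqrt(726) is a_0 = 26 followed by the repeating block 1, 16, 1, 52 (period 4).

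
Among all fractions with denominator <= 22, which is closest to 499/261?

21/11

Expand x = 499/261 as a continued fraction with the Euclidean algorithm:
  499 = 1*261 + 238, so a_0 = 1.
  261 = 1*238 + 23, so a_1 = 1.
  238 = 10*23 + 8, so a_2 = 10.
  23 = 2*8 + 7, so a_3 = 2.
  8 = 1*7 + 1, so a_4 = 1.
  7 = 7*1 + 0, so a_5 = 7.
so x = [1; 1, 10, 2, 1, 7].
Convergents (p_i = a_i*p_{i-1} + p_{i-2}, q_i = a_i*q_{i-1} + q_{i-2} with p_{-2}=0, p_{-1}=1, q_{-2}=1, q_{-1}=0), until the denominator exceeds 22:
  i=0: a_0=1, p_0 = 1*1 + 0 = 1, q_0 = 1*0 + 1 = 1.
  i=1: a_1=1, p_1 = 1*1 + 1 = 2, q_1 = 1*1 + 0 = 1.
  i=2: a_2=10, p_2 = 10*2 + 1 = 21, q_2 = 10*1 + 1 = 11.
  i=3: a_3=2, p_3 = 2*21 + 2 = 44, q_3 = 2*11 + 1 = 23.
q_3 = 23 > 22, so the last convergent with denominator <= 22 is p_2/q_2 = 21/11.
The closest fraction with denominator <= 22 is either p_2/q_2 or the intermediate fraction (k*p_2 + p_1)/(k*q_2 + q_1) with the largest k >= 1 whose denominator stays <= 22; these approach x as k grows, and every other convergent or intermediate fraction in range is farther away.
Largest k: floor((22 - q_1)/q_2) = floor((22 - 1)/11) = 1.
That gives (1*21 + 2)/(1*11 + 1) = 23/12.
Compare the errors: |x - 21/11| = |499*11 - 21*261|/(261*11) = 8/2871, and |x - 23/12| = |499*12 - 23*261|/(261*12) = 15/3132.
Cross-multiplying, 8*3132 = 25056 < 43065 = 15*2871, so 8/2871 is smaller: the convergent 21/11 is closer to x than 23/12.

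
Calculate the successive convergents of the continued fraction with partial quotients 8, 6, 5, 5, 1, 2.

Using the convergent recurrence p_i = a_i*p_{i-1} + p_{i-2}, q_i = a_i*q_{i-1} + q_{i-2} with p_{-2}=0, p_{-1}=1, q_{-2}=1, q_{-1}=0:
  i=0: a_0=8, p_0 = 8*1 + 0 = 8, q_0 = 8*0 + 1 = 1.
  i=1: a_1=6, p_1 = 6*8 + 1 = 49, q_1 = 6*1 + 0 = 6.
  i=2: a_2=5, p_2 = 5*49 + 8 = 253, q_2 = 5*6 + 1 = 31.
  i=3: a_3=5, p_3 = 5*253 + 49 = 1314, q_3 = 5*31 + 6 = 161.
  i=4: a_4=1, p_4 = 1*1314 + 253 = 1567, q_4 = 1*161 + 31 = 192.
  i=5: a_5=2, p_5 = 2*1567 + 1314 = 4448, q_5 = 2*192 + 161 = 545.

8/1, 49/6, 253/31, 1314/161, 1567/192, 4448/545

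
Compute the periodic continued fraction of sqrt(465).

Write x_i = (sqrt(465) + m_i)/d_i with (m_0, d_0) = (0, 1). a_0 = floor(sqrt(465)) = 21, since 21^2 = 441 <= 465 < 484 = 22^2.
Iterate m_{i+1} = d_i*a_i - m_i, d_{i+1} = (465 - m_{i+1}^2)/d_i, a_{i+1} = floor((a_0 + m_{i+1})/d_{i+1}):
  m_1 = 1*21 - 0 = 21, d_1 = (465 - 21^2)/1 = 24/1 = 24, a_1 = floor((21 + 21)/24) = 1.
  m_2 = 24*1 - 21 = 3, d_2 = (465 - 3^2)/24 = 456/24 = 19, a_2 = floor((21 + 3)/19) = 1.
  m_3 = 19*1 - 3 = 16, d_3 = (465 - 16^2)/19 = 209/19 = 11, a_3 = floor((21 + 16)/11) = 3.
  m_4 = 11*3 - 16 = 17, d_4 = (465 - 17^2)/11 = 176/11 = 16, a_4 = floor((21 + 17)/16) = 2.
  m_5 = 16*2 - 17 = 15, d_5 = (465 - 15^2)/16 = 240/16 = 15, a_5 = floor((21 + 15)/15) = 2.
  m_6 = 15*2 - 15 = 15, d_6 = (465 - 15^2)/15 = 240/15 = 16, a_6 = floor((21 + 15)/16) = 2.
  m_7 = 16*2 - 15 = 17, d_7 = (465 - 17^2)/16 = 176/16 = 11, a_7 = floor((21 + 17)/11) = 3.
  m_8 = 11*3 - 17 = 16, d_8 = (465 - 16^2)/11 = 209/11 = 19, a_8 = floor((21 + 16)/19) = 1.
  m_9 = 19*1 - 16 = 3, d_9 = (465 - 3^2)/19 = 456/19 = 24, a_9 = floor((21 + 3)/24) = 1.
  m_10 = 24*1 - 3 = 21, d_10 = (465 - 21^2)/24 = 24/24 = 1, a_10 = floor((21 + 21)/1) = 42.
  m_11 = 1*42 - 21 = 21, d_11 = (465 - 21^2)/1 = 24/1 = 24: (m_11, d_11) = (m_1, d_1) = (21, 24), so from here the quotients repeat a_1, ..., a_10; the period length is 10.
Hence the expansion of sqrt(465) is a_0 = 21 followed by the repeating block 1, 1, 3, 2, 2, 2, 3, 1, 1, 42 (period 10).

[21; (1, 1, 3, 2, 2, 2, 3, 1, 1, 42)]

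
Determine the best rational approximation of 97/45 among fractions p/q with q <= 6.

Expand x = 97/45 as a continued fraction with the Euclidean algorithm:
  97 = 2*45 + 7, so a_0 = 2.
  45 = 6*7 + 3, so a_1 = 6.
  7 = 2*3 + 1, so a_2 = 2.
  3 = 3*1 + 0, so a_3 = 3.
so x = [2; 6, 2, 3].
Convergents (p_i = a_i*p_{i-1} + p_{i-2}, q_i = a_i*q_{i-1} + q_{i-2} with p_{-2}=0, p_{-1}=1, q_{-2}=1, q_{-1}=0), until the denominator exceeds 6:
  i=0: a_0=2, p_0 = 2*1 + 0 = 2, q_0 = 2*0 + 1 = 1.
  i=1: a_1=6, p_1 = 6*2 + 1 = 13, q_1 = 6*1 + 0 = 6.
  i=2: a_2=2, p_2 = 2*13 + 2 = 28, q_2 = 2*6 + 1 = 13.
q_2 = 13 > 6, so the last convergent with denominator <= 6 is p_1/q_1 = 13/6.
The closest fraction with denominator <= 6 is either p_1/q_1 or the intermediate fraction (k*p_1 + p_0)/(k*q_1 + q_0) with the largest k >= 1 whose denominator stays <= 6; these approach x as k grows, and every other convergent or intermediate fraction in range is farther away.
Largest k: floor((6 - q_0)/q_1) = floor((6 - 1)/6) = 0.
Since k = 0, no intermediate fraction beyond p_1/q_1 has denominator <= 6, so the convergent 13/6 is the closest (its error is |97*6 - 13*45|/(45*6) = 3/270).

13/6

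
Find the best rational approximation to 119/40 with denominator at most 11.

3/1

Expand x = 119/40 as a continued fraction with the Euclidean algorithm:
  119 = 2*40 + 39, so a_0 = 2.
  40 = 1*39 + 1, so a_1 = 1.
  39 = 39*1 + 0, so a_2 = 39.
so x = [2; 1, 39].
Convergents (p_i = a_i*p_{i-1} + p_{i-2}, q_i = a_i*q_{i-1} + q_{i-2} with p_{-2}=0, p_{-1}=1, q_{-2}=1, q_{-1}=0), until the denominator exceeds 11:
  i=0: a_0=2, p_0 = 2*1 + 0 = 2, q_0 = 2*0 + 1 = 1.
  i=1: a_1=1, p_1 = 1*2 + 1 = 3, q_1 = 1*1 + 0 = 1.
  i=2: a_2=39, p_2 = 39*3 + 2 = 119, q_2 = 39*1 + 1 = 40.
q_2 = 40 > 11, so the last convergent with denominator <= 11 is p_1/q_1 = 3/1.
The closest fraction with denominator <= 11 is either p_1/q_1 or the intermediate fraction (k*p_1 + p_0)/(k*q_1 + q_0) with the largest k >= 1 whose denominator stays <= 11; these approach x as k grows, and every other convergent or intermediate fraction in range is farther away.
Largest k: floor((11 - q_0)/q_1) = floor((11 - 1)/1) = 10.
That gives (10*3 + 2)/(10*1 + 1) = 32/11.
Compare the errors: |x - 3/1| = |119*1 - 3*40|/(40*1) = 1/40, and |x - 32/11| = |119*11 - 32*40|/(40*11) = 29/440.
Cross-multiplying, 1*440 = 440 < 1160 = 29*40, so 1/40 is smaller: the convergent 3/1 is closer to x than 32/11.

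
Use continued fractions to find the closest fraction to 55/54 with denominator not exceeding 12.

1/1

Expand x = 55/54 as a continued fraction with the Euclidean algorithm:
  55 = 1*54 + 1, so a_0 = 1.
  54 = 54*1 + 0, so a_1 = 54.
so x = [1; 54].
Convergents (p_i = a_i*p_{i-1} + p_{i-2}, q_i = a_i*q_{i-1} + q_{i-2} with p_{-2}=0, p_{-1}=1, q_{-2}=1, q_{-1}=0), until the denominator exceeds 12:
  i=0: a_0=1, p_0 = 1*1 + 0 = 1, q_0 = 1*0 + 1 = 1.
  i=1: a_1=54, p_1 = 54*1 + 1 = 55, q_1 = 54*1 + 0 = 54.
q_1 = 54 > 12, so the last convergent with denominator <= 12 is p_0/q_0 = 1/1.
The closest fraction with denominator <= 12 is either p_0/q_0 or the intermediate fraction (k*p_0 + p_{-1})/(k*q_0 + q_{-1}) with the largest k >= 1 whose denominator stays <= 12; these approach x as k grows, and every other convergent or intermediate fraction in range is farther away.
Largest k: floor((12 - q_{-1})/q_0) = floor((12 - 0)/1) = 12 (using the seeds p_{-1} = 1, q_{-1} = 0).
That gives (12*1 + 1)/(12*1 + 0) = 13/12.
Compare the errors: |x - 1/1| = |55*1 - 1*54|/(54*1) = 1/54, and |x - 13/12| = |55*12 - 13*54|/(54*12) = 42/648.
Cross-multiplying, 1*648 = 648 < 2268 = 42*54, so 1/54 is smaller: the convergent 1/1 is closer to x than 13/12.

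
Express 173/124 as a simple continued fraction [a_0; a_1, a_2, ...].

Run the Euclidean algorithm on 173 and 124; the successive quotients are the partial quotients a_0, a_1, ... (each step inverts the fractional part left over by the previous one):
  173 = 1*124 + 49, so a_0 = 1.
  124 = 2*49 + 26, so a_1 = 2.
  49 = 1*26 + 23, so a_2 = 1.
  26 = 1*23 + 3, so a_3 = 1.
  23 = 7*3 + 2, so a_4 = 7.
  3 = 1*2 + 1, so a_5 = 1.
  2 = 2*1 + 0, so a_6 = 2.
The remainder reaches 0 after 7 divisions, so the expansion has 7 partial quotients, read off in order.

[1; 2, 1, 1, 7, 1, 2]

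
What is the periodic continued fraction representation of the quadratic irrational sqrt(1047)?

Write x_i = (sqrt(1047) + m_i)/d_i with (m_0, d_0) = (0, 1). a_0 = floor(sqrt(1047)) = 32, since 32^2 = 1024 <= 1047 < 1089 = 33^2.
Iterate m_{i+1} = d_i*a_i - m_i, d_{i+1} = (1047 - m_{i+1}^2)/d_i, a_{i+1} = floor((a_0 + m_{i+1})/d_{i+1}):
  m_1 = 1*32 - 0 = 32, d_1 = (1047 - 32^2)/1 = 23/1 = 23, a_1 = floor((32 + 32)/23) = 2.
  m_2 = 23*2 - 32 = 14, d_2 = (1047 - 14^2)/23 = 851/23 = 37, a_2 = floor((32 + 14)/37) = 1.
  m_3 = 37*1 - 14 = 23, d_3 = (1047 - 23^2)/37 = 518/37 = 14, a_3 = floor((32 + 23)/14) = 3.
  m_4 = 14*3 - 23 = 19, d_4 = (1047 - 19^2)/14 = 686/14 = 49, a_4 = floor((32 + 19)/49) = 1.
  m_5 = 49*1 - 19 = 30, d_5 = (1047 - 30^2)/49 = 147/49 = 3, a_5 = floor((32 + 30)/3) = 20.
  m_6 = 3*20 - 30 = 30, d_6 = (1047 - 30^2)/3 = 147/3 = 49, a_6 = floor((32 + 30)/49) = 1.
  m_7 = 49*1 - 30 = 19, d_7 = (1047 - 19^2)/49 = 686/49 = 14, a_7 = floor((32 + 19)/14) = 3.
  m_8 = 14*3 - 19 = 23, d_8 = (1047 - 23^2)/14 = 518/14 = 37, a_8 = floor((32 + 23)/37) = 1.
  m_9 = 37*1 - 23 = 14, d_9 = (1047 - 14^2)/37 = 851/37 = 23, a_9 = floor((32 + 14)/23) = 2.
  m_10 = 23*2 - 14 = 32, d_10 = (1047 - 32^2)/23 = 23/23 = 1, a_10 = floor((32 + 32)/1) = 64.
  m_11 = 1*64 - 32 = 32, d_11 = (1047 - 32^2)/1 = 23/1 = 23: (m_11, d_11) = (m_1, d_1) = (32, 23), so from here the quotients repeat a_1, ..., a_10; the period length is 10.
Hence the expansion of sqrt(1047) is a_0 = 32 followed by the repeating block 2, 1, 3, 1, 20, 1, 3, 1, 2, 64 (period 10).

[32; (2, 1, 3, 1, 20, 1, 3, 1, 2, 64)]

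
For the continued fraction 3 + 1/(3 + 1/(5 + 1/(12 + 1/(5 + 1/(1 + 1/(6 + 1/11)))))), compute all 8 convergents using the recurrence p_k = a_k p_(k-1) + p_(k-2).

3/1, 10/3, 53/16, 646/195, 3283/991, 3929/1186, 26857/8107, 299356/90363

Using the convergent recurrence p_i = a_i*p_{i-1} + p_{i-2}, q_i = a_i*q_{i-1} + q_{i-2} with p_{-2}=0, p_{-1}=1, q_{-2}=1, q_{-1}=0:
  i=0: a_0=3, p_0 = 3*1 + 0 = 3, q_0 = 3*0 + 1 = 1.
  i=1: a_1=3, p_1 = 3*3 + 1 = 10, q_1 = 3*1 + 0 = 3.
  i=2: a_2=5, p_2 = 5*10 + 3 = 53, q_2 = 5*3 + 1 = 16.
  i=3: a_3=12, p_3 = 12*53 + 10 = 646, q_3 = 12*16 + 3 = 195.
  i=4: a_4=5, p_4 = 5*646 + 53 = 3283, q_4 = 5*195 + 16 = 991.
  i=5: a_5=1, p_5 = 1*3283 + 646 = 3929, q_5 = 1*991 + 195 = 1186.
  i=6: a_6=6, p_6 = 6*3929 + 3283 = 26857, q_6 = 6*1186 + 991 = 8107.
  i=7: a_7=11, p_7 = 11*26857 + 3929 = 299356, q_7 = 11*8107 + 1186 = 90363.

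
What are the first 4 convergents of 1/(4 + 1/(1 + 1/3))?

Using the convergent recurrence p_i = a_i*p_{i-1} + p_{i-2}, q_i = a_i*q_{i-1} + q_{i-2} with p_{-2}=0, p_{-1}=1, q_{-2}=1, q_{-1}=0:
  i=0: a_0=0, p_0 = 0*1 + 0 = 0, q_0 = 0*0 + 1 = 1.
  i=1: a_1=4, p_1 = 4*0 + 1 = 1, q_1 = 4*1 + 0 = 4.
  i=2: a_2=1, p_2 = 1*1 + 0 = 1, q_2 = 1*4 + 1 = 5.
  i=3: a_3=3, p_3 = 3*1 + 1 = 4, q_3 = 3*5 + 4 = 19.

0/1, 1/4, 1/5, 4/19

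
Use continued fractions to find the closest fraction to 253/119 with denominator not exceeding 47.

Expand x = 253/119 as a continued fraction with the Euclidean algorithm:
  253 = 2*119 + 15, so a_0 = 2.
  119 = 7*15 + 14, so a_1 = 7.
  15 = 1*14 + 1, so a_2 = 1.
  14 = 14*1 + 0, so a_3 = 14.
so x = [2; 7, 1, 14].
Convergents (p_i = a_i*p_{i-1} + p_{i-2}, q_i = a_i*q_{i-1} + q_{i-2} with p_{-2}=0, p_{-1}=1, q_{-2}=1, q_{-1}=0), until the denominator exceeds 47:
  i=0: a_0=2, p_0 = 2*1 + 0 = 2, q_0 = 2*0 + 1 = 1.
  i=1: a_1=7, p_1 = 7*2 + 1 = 15, q_1 = 7*1 + 0 = 7.
  i=2: a_2=1, p_2 = 1*15 + 2 = 17, q_2 = 1*7 + 1 = 8.
  i=3: a_3=14, p_3 = 14*17 + 15 = 253, q_3 = 14*8 + 7 = 119.
q_3 = 119 > 47, so the last convergent with denominator <= 47 is p_2/q_2 = 17/8.
The closest fraction with denominator <= 47 is either p_2/q_2 or the intermediate fraction (k*p_2 + p_1)/(k*q_2 + q_1) with the largest k >= 1 whose denominator stays <= 47; these approach x as k grows, and every other convergent or intermediate fraction in range is farther away.
Largest k: floor((47 - q_1)/q_2) = floor((47 - 7)/8) = 5.
That gives (5*17 + 15)/(5*8 + 7) = 100/47.
Compare the errors: |x - 17/8| = |253*8 - 17*119|/(119*8) = 1/952, and |x - 100/47| = |253*47 - 100*119|/(119*47) = 9/5593.
Cross-multiplying, 1*5593 = 5593 < 8568 = 9*952, so 1/952 is smaller: the convergent 17/8 is closer to x than 100/47.

17/8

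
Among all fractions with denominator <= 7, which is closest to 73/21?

Expand x = 73/21 as a continued fraction with the Euclidean algorithm:
  73 = 3*21 + 10, so a_0 = 3.
  21 = 2*10 + 1, so a_1 = 2.
  10 = 10*1 + 0, so a_2 = 10.
so x = [3; 2, 10].
Convergents (p_i = a_i*p_{i-1} + p_{i-2}, q_i = a_i*q_{i-1} + q_{i-2} with p_{-2}=0, p_{-1}=1, q_{-2}=1, q_{-1}=0), until the denominator exceeds 7:
  i=0: a_0=3, p_0 = 3*1 + 0 = 3, q_0 = 3*0 + 1 = 1.
  i=1: a_1=2, p_1 = 2*3 + 1 = 7, q_1 = 2*1 + 0 = 2.
  i=2: a_2=10, p_2 = 10*7 + 3 = 73, q_2 = 10*2 + 1 = 21.
q_2 = 21 > 7, so the last convergent with denominator <= 7 is p_1/q_1 = 7/2.
The closest fraction with denominator <= 7 is either p_1/q_1 or the intermediate fraction (k*p_1 + p_0)/(k*q_1 + q_0) with the largest k >= 1 whose denominator stays <= 7; these approach x as k grows, and every other convergent or intermediate fraction in range is farther away.
Largest k: floor((7 - q_0)/q_1) = floor((7 - 1)/2) = 3.
That gives (3*7 + 3)/(3*2 + 1) = 24/7.
Compare the errors: |x - 7/2| = |73*2 - 7*21|/(21*2) = 1/42, and |x - 24/7| = |73*7 - 24*21|/(21*7) = 7/147.
Cross-multiplying, 1*147 = 147 < 294 = 7*42, so 1/42 is smaller: the convergent 7/2 is closer to x than 24/7.

7/2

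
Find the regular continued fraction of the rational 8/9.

[0; 1, 8]

Run the Euclidean algorithm on 8 and 9; the successive quotients are the partial quotients a_0, a_1, ... (each step inverts the fractional part left over by the previous one):
  8 = 0*9 + 8, so a_0 = 0.
  9 = 1*8 + 1, so a_1 = 1.
  8 = 8*1 + 0, so a_2 = 8.
The remainder reaches 0 after 3 divisions, so the expansion has 3 partial quotients, read off in order.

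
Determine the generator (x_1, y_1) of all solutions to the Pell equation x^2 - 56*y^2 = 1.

First expand sqrt(56) as a continued fraction. With x_i = (sqrt(56) + m_i)/d_i and (m_0, d_0) = (0, 1): a_0 = floor(sqrt(56)) = 7, since 7^2 = 49 <= 56 < 64 = 8^2.
Iterate m_{i+1} = d_i*a_i - m_i, d_{i+1} = (56 - m_{i+1}^2)/d_i, a_{i+1} = floor((a_0 + m_{i+1})/d_{i+1}):
  m_1 = 1*7 - 0 = 7, d_1 = (56 - 7^2)/1 = 7/1 = 7, a_1 = floor((7 + 7)/7) = 2.
  m_2 = 7*2 - 7 = 7, d_2 = (56 - 7^2)/7 = 7/7 = 1, a_2 = floor((7 + 7)/1) = 14.
  m_3 = 1*14 - 7 = 7, d_3 = (56 - 7^2)/1 = 7/1 = 7: (m_3, d_3) = (m_1, d_1) = (7, 7), so from here the quotients repeat a_1, a_2; the period length is 2.
So sqrt(56) = [7; (2, 14)] with period length k = 2.
k is even, so the fundamental solution of x^2 - 56y^2 = 1 is (p_{k-1}, q_{k-1}) = (p_1, q_1); compute convergents through index 1.
Convergents (p_i = a_i*p_{i-1} + p_{i-2}, q_i = a_i*q_{i-1} + q_{i-2} with p_{-2}=0, p_{-1}=1, q_{-2}=1, q_{-1}=0):
  i=0: a_0=7, p_0 = 7*1 + 0 = 7, q_0 = 7*0 + 1 = 1.
  i=1: a_1=2, p_1 = 2*7 + 1 = 15, q_1 = 2*1 + 0 = 2.
Check: 15^2 - 56*2^2 = 225 - 224 = 1, so (x, y) = (15, 2) solves the equation, and by the theorem it is the least positive solution.

(x, y) = (15, 2)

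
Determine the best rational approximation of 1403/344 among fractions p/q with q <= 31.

102/25

Expand x = 1403/344 as a continued fraction with the Euclidean algorithm:
  1403 = 4*344 + 27, so a_0 = 4.
  344 = 12*27 + 20, so a_1 = 12.
  27 = 1*20 + 7, so a_2 = 1.
  20 = 2*7 + 6, so a_3 = 2.
  7 = 1*6 + 1, so a_4 = 1.
  6 = 6*1 + 0, so a_5 = 6.
so x = [4; 12, 1, 2, 1, 6].
Convergents (p_i = a_i*p_{i-1} + p_{i-2}, q_i = a_i*q_{i-1} + q_{i-2} with p_{-2}=0, p_{-1}=1, q_{-2}=1, q_{-1}=0), until the denominator exceeds 31:
  i=0: a_0=4, p_0 = 4*1 + 0 = 4, q_0 = 4*0 + 1 = 1.
  i=1: a_1=12, p_1 = 12*4 + 1 = 49, q_1 = 12*1 + 0 = 12.
  i=2: a_2=1, p_2 = 1*49 + 4 = 53, q_2 = 1*12 + 1 = 13.
  i=3: a_3=2, p_3 = 2*53 + 49 = 155, q_3 = 2*13 + 12 = 38.
q_3 = 38 > 31, so the last convergent with denominator <= 31 is p_2/q_2 = 53/13.
The closest fraction with denominator <= 31 is either p_2/q_2 or the intermediate fraction (k*p_2 + p_1)/(k*q_2 + q_1) with the largest k >= 1 whose denominator stays <= 31; these approach x as k grows, and every other convergent or intermediate fraction in range is farther away.
Largest k: floor((31 - q_1)/q_2) = floor((31 - 12)/13) = 1.
That gives (1*53 + 49)/(1*13 + 12) = 102/25.
Compare the errors: |x - 53/13| = |1403*13 - 53*344|/(344*13) = 7/4472, and |x - 102/25| = |1403*25 - 102*344|/(344*25) = 13/8600.
Cross-multiplying, 13*4472 = 58136 < 60200 = 7*8600, so 13/8600 is smaller: the intermediate fraction 102/25 is closer to x than 53/13.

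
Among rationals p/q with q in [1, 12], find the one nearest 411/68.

Expand x = 411/68 as a continued fraction with the Euclidean algorithm:
  411 = 6*68 + 3, so a_0 = 6.
  68 = 22*3 + 2, so a_1 = 22.
  3 = 1*2 + 1, so a_2 = 1.
  2 = 2*1 + 0, so a_3 = 2.
so x = [6; 22, 1, 2].
Convergents (p_i = a_i*p_{i-1} + p_{i-2}, q_i = a_i*q_{i-1} + q_{i-2} with p_{-2}=0, p_{-1}=1, q_{-2}=1, q_{-1}=0), until the denominator exceeds 12:
  i=0: a_0=6, p_0 = 6*1 + 0 = 6, q_0 = 6*0 + 1 = 1.
  i=1: a_1=22, p_1 = 22*6 + 1 = 133, q_1 = 22*1 + 0 = 22.
q_1 = 22 > 12, so the last convergent with denominator <= 12 is p_0/q_0 = 6/1.
The closest fraction with denominator <= 12 is either p_0/q_0 or the intermediate fraction (k*p_0 + p_{-1})/(k*q_0 + q_{-1}) with the largest k >= 1 whose denominator stays <= 12; these approach x as k grows, and every other convergent or intermediate fraction in range is farther away.
Largest k: floor((12 - q_{-1})/q_0) = floor((12 - 0)/1) = 12 (using the seeds p_{-1} = 1, q_{-1} = 0).
That gives (12*6 + 1)/(12*1 + 0) = 73/12.
Compare the errors: |x - 6/1| = |411*1 - 6*68|/(68*1) = 3/68, and |x - 73/12| = |411*12 - 73*68|/(68*12) = 32/816.
Cross-multiplying, 32*68 = 2176 < 2448 = 3*816, so 32/816 is smaller: the intermediate fraction 73/12 is closer to x than 6/1.

73/12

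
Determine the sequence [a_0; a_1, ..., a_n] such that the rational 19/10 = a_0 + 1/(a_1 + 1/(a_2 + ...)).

Run the Euclidean algorithm on 19 and 10; the successive quotients are the partial quotients a_0, a_1, ... (each step inverts the fractional part left over by the previous one):
  19 = 1*10 + 9, so a_0 = 1.
  10 = 1*9 + 1, so a_1 = 1.
  9 = 9*1 + 0, so a_2 = 9.
The remainder reaches 0 after 3 divisions, so the expansion has 3 partial quotients, read off in order.

[1; 1, 9]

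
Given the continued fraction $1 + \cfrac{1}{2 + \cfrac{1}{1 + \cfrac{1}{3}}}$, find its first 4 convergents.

Using the convergent recurrence p_i = a_i*p_{i-1} + p_{i-2}, q_i = a_i*q_{i-1} + q_{i-2} with p_{-2}=0, p_{-1}=1, q_{-2}=1, q_{-1}=0:
  i=0: a_0=1, p_0 = 1*1 + 0 = 1, q_0 = 1*0 + 1 = 1.
  i=1: a_1=2, p_1 = 2*1 + 1 = 3, q_1 = 2*1 + 0 = 2.
  i=2: a_2=1, p_2 = 1*3 + 1 = 4, q_2 = 1*2 + 1 = 3.
  i=3: a_3=3, p_3 = 3*4 + 3 = 15, q_3 = 3*3 + 2 = 11.

1/1, 3/2, 4/3, 15/11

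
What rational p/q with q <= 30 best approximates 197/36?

Expand x = 197/36 as a continued fraction with the Euclidean algorithm:
  197 = 5*36 + 17, so a_0 = 5.
  36 = 2*17 + 2, so a_1 = 2.
  17 = 8*2 + 1, so a_2 = 8.
  2 = 2*1 + 0, so a_3 = 2.
so x = [5; 2, 8, 2].
Convergents (p_i = a_i*p_{i-1} + p_{i-2}, q_i = a_i*q_{i-1} + q_{i-2} with p_{-2}=0, p_{-1}=1, q_{-2}=1, q_{-1}=0), until the denominator exceeds 30:
  i=0: a_0=5, p_0 = 5*1 + 0 = 5, q_0 = 5*0 + 1 = 1.
  i=1: a_1=2, p_1 = 2*5 + 1 = 11, q_1 = 2*1 + 0 = 2.
  i=2: a_2=8, p_2 = 8*11 + 5 = 93, q_2 = 8*2 + 1 = 17.
  i=3: a_3=2, p_3 = 2*93 + 11 = 197, q_3 = 2*17 + 2 = 36.
q_3 = 36 > 30, so the last convergent with denominator <= 30 is p_2/q_2 = 93/17.
The closest fraction with denominator <= 30 is either p_2/q_2 or the intermediate fraction (k*p_2 + p_1)/(k*q_2 + q_1) with the largest k >= 1 whose denominator stays <= 30; these approach x as k grows, and every other convergent or intermediate fraction in range is farther away.
Largest k: floor((30 - q_1)/q_2) = floor((30 - 2)/17) = 1.
That gives (1*93 + 11)/(1*17 + 2) = 104/19.
Compare the errors: |x - 93/17| = |197*17 - 93*36|/(36*17) = 1/612, and |x - 104/19| = |197*19 - 104*36|/(36*19) = 1/684.
Cross-multiplying, 1*612 = 612 < 684 = 1*684, so 1/684 is smaller: the intermediate fraction 104/19 is closer to x than 93/17.

104/19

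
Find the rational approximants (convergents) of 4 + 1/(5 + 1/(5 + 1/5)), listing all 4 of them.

4/1, 21/5, 109/26, 566/135

Using the convergent recurrence p_i = a_i*p_{i-1} + p_{i-2}, q_i = a_i*q_{i-1} + q_{i-2} with p_{-2}=0, p_{-1}=1, q_{-2}=1, q_{-1}=0:
  i=0: a_0=4, p_0 = 4*1 + 0 = 4, q_0 = 4*0 + 1 = 1.
  i=1: a_1=5, p_1 = 5*4 + 1 = 21, q_1 = 5*1 + 0 = 5.
  i=2: a_2=5, p_2 = 5*21 + 4 = 109, q_2 = 5*5 + 1 = 26.
  i=3: a_3=5, p_3 = 5*109 + 21 = 566, q_3 = 5*26 + 5 = 135.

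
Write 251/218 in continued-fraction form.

[1; 6, 1, 1, 1, 1, 6]

Run the Euclidean algorithm on 251 and 218; the successive quotients are the partial quotients a_0, a_1, ... (each step inverts the fractional part left over by the previous one):
  251 = 1*218 + 33, so a_0 = 1.
  218 = 6*33 + 20, so a_1 = 6.
  33 = 1*20 + 13, so a_2 = 1.
  20 = 1*13 + 7, so a_3 = 1.
  13 = 1*7 + 6, so a_4 = 1.
  7 = 1*6 + 1, so a_5 = 1.
  6 = 6*1 + 0, so a_6 = 6.
The remainder reaches 0 after 7 divisions, so the expansion has 7 partial quotients, read off in order.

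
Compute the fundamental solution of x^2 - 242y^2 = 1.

(x, y) = (19601, 1260)

First expand sqrt(242) as a continued fraction. With x_i = (sqrt(242) + m_i)/d_i and (m_0, d_0) = (0, 1): a_0 = floor(sqrt(242)) = 15, since 15^2 = 225 <= 242 < 256 = 16^2.
Iterate m_{i+1} = d_i*a_i - m_i, d_{i+1} = (242 - m_{i+1}^2)/d_i, a_{i+1} = floor((a_0 + m_{i+1})/d_{i+1}):
  m_1 = 1*15 - 0 = 15, d_1 = (242 - 15^2)/1 = 17/1 = 17, a_1 = floor((15 + 15)/17) = 1.
  m_2 = 17*1 - 15 = 2, d_2 = (242 - 2^2)/17 = 238/17 = 14, a_2 = floor((15 + 2)/14) = 1.
  m_3 = 14*1 - 2 = 12, d_3 = (242 - 12^2)/14 = 98/14 = 7, a_3 = floor((15 + 12)/7) = 3.
  m_4 = 7*3 - 12 = 9, d_4 = (242 - 9^2)/7 = 161/7 = 23, a_4 = floor((15 + 9)/23) = 1.
  m_5 = 23*1 - 9 = 14, d_5 = (242 - 14^2)/23 = 46/23 = 2, a_5 = floor((15 + 14)/2) = 14.
  m_6 = 2*14 - 14 = 14, d_6 = (242 - 14^2)/2 = 46/2 = 23, a_6 = floor((15 + 14)/23) = 1.
  m_7 = 23*1 - 14 = 9, d_7 = (242 - 9^2)/23 = 161/23 = 7, a_7 = floor((15 + 9)/7) = 3.
  m_8 = 7*3 - 9 = 12, d_8 = (242 - 12^2)/7 = 98/7 = 14, a_8 = floor((15 + 12)/14) = 1.
  m_9 = 14*1 - 12 = 2, d_9 = (242 - 2^2)/14 = 238/14 = 17, a_9 = floor((15 + 2)/17) = 1.
  m_10 = 17*1 - 2 = 15, d_10 = (242 - 15^2)/17 = 17/17 = 1, a_10 = floor((15 + 15)/1) = 30.
  m_11 = 1*30 - 15 = 15, d_11 = (242 - 15^2)/1 = 17/1 = 17: (m_11, d_11) = (m_1, d_1) = (15, 17), so from here the quotients repeat a_1, ..., a_10; the period length is 10.
So sqrt(242) = [15; (1, 1, 3, 1, 14, 1, 3, 1, 1, 30)] with period length k = 10.
k is even, so the fundamental solution of x^2 - 242y^2 = 1 is (p_{k-1}, q_{k-1}) = (p_9, q_9); compute convergents through index 9.
Convergents (p_i = a_i*p_{i-1} + p_{i-2}, q_i = a_i*q_{i-1} + q_{i-2} with p_{-2}=0, p_{-1}=1, q_{-2}=1, q_{-1}=0):
  i=0: a_0=15, p_0 = 15*1 + 0 = 15, q_0 = 15*0 + 1 = 1.
  i=1: a_1=1, p_1 = 1*15 + 1 = 16, q_1 = 1*1 + 0 = 1.
  i=2: a_2=1, p_2 = 1*16 + 15 = 31, q_2 = 1*1 + 1 = 2.
  i=3: a_3=3, p_3 = 3*31 + 16 = 109, q_3 = 3*2 + 1 = 7.
  i=4: a_4=1, p_4 = 1*109 + 31 = 140, q_4 = 1*7 + 2 = 9.
  i=5: a_5=14, p_5 = 14*140 + 109 = 2069, q_5 = 14*9 + 7 = 133.
  i=6: a_6=1, p_6 = 1*2069 + 140 = 2209, q_6 = 1*133 + 9 = 142.
  i=7: a_7=3, p_7 = 3*2209 + 2069 = 8696, q_7 = 3*142 + 133 = 559.
  i=8: a_8=1, p_8 = 1*8696 + 2209 = 10905, q_8 = 1*559 + 142 = 701.
  i=9: a_9=1, p_9 = 1*10905 + 8696 = 19601, q_9 = 1*701 + 559 = 1260.
Check: 19601^2 - 242*1260^2 = 384199201 - 384199200 = 1, so (x, y) = (19601, 1260) solves the equation, and by the theorem it is the least positive solution.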